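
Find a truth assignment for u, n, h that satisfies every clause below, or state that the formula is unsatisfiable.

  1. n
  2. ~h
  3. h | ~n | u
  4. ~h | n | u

Unit clause (n) forces n = True.
Unit clause (~h) forces h = False.
In (h | ~n | u) only u is left, so u = True.
Check each clause:
  (n): n holds.
  (~h): ~h holds.
  (h | ~n | u): u holds.
  (~h | n | u): ~h holds.
All clauses satisfied.

u=T, n=T, h=F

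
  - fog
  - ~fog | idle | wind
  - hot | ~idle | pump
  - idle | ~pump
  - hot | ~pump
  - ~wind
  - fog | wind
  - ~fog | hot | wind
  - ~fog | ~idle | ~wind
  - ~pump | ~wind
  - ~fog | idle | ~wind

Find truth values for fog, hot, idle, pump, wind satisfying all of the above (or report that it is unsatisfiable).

Unit clause (fog) forces fog = True.
Unit clause (~wind) forces wind = False.
In (~fog | hot | wind) only hot is left, so hot = True.
In (~fog | idle | wind) only idle is left, so idle = True.
Set pump = False.
All clauses satisfied.

fog=T; hot=T; idle=T; pump=F; wind=F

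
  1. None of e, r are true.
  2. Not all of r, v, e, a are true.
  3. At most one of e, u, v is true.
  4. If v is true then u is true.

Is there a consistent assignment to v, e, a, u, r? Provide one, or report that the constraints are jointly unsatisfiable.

v: False, e: False, a: True, u: True, r: False

  (1) {e, r}: 0 true — none ✓
  (2) {r, v, e, a}: 1/4 true — not all ✓
  (3) {e, u, v}: 1 true — at most one ✓
  (4) v=F ⇒ u: vacuous ✓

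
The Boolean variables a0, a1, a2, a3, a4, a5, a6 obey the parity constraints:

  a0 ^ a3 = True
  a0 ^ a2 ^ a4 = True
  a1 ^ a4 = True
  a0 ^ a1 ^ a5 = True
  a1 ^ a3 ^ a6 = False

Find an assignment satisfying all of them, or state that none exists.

a0=F, a1=T, a2=T, a3=T, a4=F, a5=F, a6=F

a0 ^ a3 = F ^ T = True ✓
a0 ^ a2 ^ a4 = F ^ T ^ F = True ✓
a1 ^ a4 = T ^ F = True ✓
a0 ^ a1 ^ a5 = F ^ T ^ F = True ✓
a1 ^ a3 ^ a6 = T ^ T ^ F = False ✓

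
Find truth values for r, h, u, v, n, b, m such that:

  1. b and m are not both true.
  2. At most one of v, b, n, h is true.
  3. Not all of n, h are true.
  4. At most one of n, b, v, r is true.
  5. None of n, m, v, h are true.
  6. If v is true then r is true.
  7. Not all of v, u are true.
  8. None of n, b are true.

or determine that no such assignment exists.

r = True, h = False, u = False, v = False, n = False, b = False, m = False

  (1) b=F, m=F — not both ✓
  (2) {v, b, n, h}: 0 true — at most one ✓
  (3) {n, h}: 0/2 true — not all ✓
  (4) {n, b, v, r}: 1 true — at most one ✓
  (5) {n, m, v, h}: 0 true — none ✓
  (6) v=F ⇒ r: vacuous ✓
  (7) {v, u}: 0/2 true — not all ✓
  (8) {n, b}: 0 true — none ✓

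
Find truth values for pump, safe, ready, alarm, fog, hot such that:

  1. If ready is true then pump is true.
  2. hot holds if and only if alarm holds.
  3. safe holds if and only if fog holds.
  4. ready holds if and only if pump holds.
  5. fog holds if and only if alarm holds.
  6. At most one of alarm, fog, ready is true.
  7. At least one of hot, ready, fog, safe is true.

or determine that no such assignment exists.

pump=T; safe=F; ready=T; alarm=F; fog=F; hot=F

  (1) ready=T ⇒ pump: T ✓
  (2) hot=F, alarm=F — same ✓
  (3) safe=F, fog=F — same ✓
  (4) ready=T, pump=T — same ✓
  (5) fog=F, alarm=F — same ✓
  (6) {alarm, fog, ready}: 1 true — at most one ✓
  (7) {hot, ready, fog, safe}: 1 true — at least one ✓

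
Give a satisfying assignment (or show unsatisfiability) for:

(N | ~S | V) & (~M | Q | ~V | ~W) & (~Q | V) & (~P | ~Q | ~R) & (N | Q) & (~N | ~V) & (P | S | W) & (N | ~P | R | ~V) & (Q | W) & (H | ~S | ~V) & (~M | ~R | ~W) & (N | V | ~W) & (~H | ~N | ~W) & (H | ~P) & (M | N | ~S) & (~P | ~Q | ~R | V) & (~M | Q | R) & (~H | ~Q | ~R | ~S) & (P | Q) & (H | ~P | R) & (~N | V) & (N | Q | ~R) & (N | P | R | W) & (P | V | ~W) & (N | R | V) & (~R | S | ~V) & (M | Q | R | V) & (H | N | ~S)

R = False, P = False, W = True, S = False, Q = True, M = False, V = True, N = False, H = False

Set R = False.
Set P = False.
  then (P | Q) forces Q = True.
  then (~Q | V) forces V = True.
  then (~N | ~V) forces N = False.
  then (N | P | R | W) forces W = True.
Set S = False.
Set M = False.
Set H = False.
All clauses satisfied.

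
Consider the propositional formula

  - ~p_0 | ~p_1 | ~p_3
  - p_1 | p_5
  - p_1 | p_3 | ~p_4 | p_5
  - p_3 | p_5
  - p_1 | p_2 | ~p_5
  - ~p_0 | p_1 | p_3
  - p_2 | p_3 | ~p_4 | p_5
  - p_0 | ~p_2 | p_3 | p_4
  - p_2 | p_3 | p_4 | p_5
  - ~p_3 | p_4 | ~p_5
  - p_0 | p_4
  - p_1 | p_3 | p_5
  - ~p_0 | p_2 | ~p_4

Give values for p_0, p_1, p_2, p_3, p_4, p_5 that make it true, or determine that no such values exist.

p_0=T, p_1=T, p_2=T, p_3=F, p_4=T, p_5=T

Set p_0 = True.
Set p_1 = True.
  then (~p_0 | ~p_1 | ~p_3) forces p_3 = False.
  then (p_3 | p_5) forces p_5 = True.
Set p_2 = True.
Set p_4 = True.
All clauses satisfied.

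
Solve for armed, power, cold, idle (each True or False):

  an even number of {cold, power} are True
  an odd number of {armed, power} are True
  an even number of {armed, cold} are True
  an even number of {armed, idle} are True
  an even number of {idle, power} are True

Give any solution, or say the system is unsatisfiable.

The formula is unsatisfiable.

Adding constraints 1, 2, 3 mod 2: every variable appears an even number of times on the left, so the left side is 0.
But the right sides sum to 1 (mod 2). 0 ≠ 1 — the system is inconsistent.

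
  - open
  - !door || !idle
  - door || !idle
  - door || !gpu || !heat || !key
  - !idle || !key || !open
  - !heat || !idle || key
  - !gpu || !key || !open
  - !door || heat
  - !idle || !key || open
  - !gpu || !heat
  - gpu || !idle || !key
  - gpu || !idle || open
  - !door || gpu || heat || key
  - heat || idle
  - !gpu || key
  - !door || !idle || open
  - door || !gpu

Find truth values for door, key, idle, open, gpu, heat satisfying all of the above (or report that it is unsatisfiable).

door = True, key = True, idle = False, open = True, gpu = False, heat = True

Unit clause (open) forces open = True.
Set door = True.
  then (!door || !idle) forces idle = False.
  then (!door || heat) forces heat = True.
  then (!gpu || !heat) forces gpu = False.
Set key = True.
All clauses satisfied.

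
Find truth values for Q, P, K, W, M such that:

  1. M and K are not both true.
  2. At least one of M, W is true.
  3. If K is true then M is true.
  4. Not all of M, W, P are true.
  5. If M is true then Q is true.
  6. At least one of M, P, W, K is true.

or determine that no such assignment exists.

Q = True, P = False, K = False, W = False, M = True

  (1) M=T, K=F — not both ✓
  (2) {M, W}: 1 true — at least one ✓
  (3) K=F ⇒ M: vacuous ✓
  (4) {M, W, P}: 1/3 true — not all ✓
  (5) M=T ⇒ Q: T ✓
  (6) {M, P, W, K}: 1 true — at least one ✓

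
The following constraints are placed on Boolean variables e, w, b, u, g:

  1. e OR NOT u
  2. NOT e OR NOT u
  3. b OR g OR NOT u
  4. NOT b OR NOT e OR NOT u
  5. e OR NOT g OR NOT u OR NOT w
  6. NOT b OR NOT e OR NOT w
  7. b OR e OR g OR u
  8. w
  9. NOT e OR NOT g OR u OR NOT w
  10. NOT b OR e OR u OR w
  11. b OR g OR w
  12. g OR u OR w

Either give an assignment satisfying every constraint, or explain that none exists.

Unit clause (w) forces w = True.
Set e = False.
  then (e OR NOT u) forces u = False.
Set b = True.
Set g = False.
All clauses satisfied.

e=F; w=T; b=T; u=F; g=F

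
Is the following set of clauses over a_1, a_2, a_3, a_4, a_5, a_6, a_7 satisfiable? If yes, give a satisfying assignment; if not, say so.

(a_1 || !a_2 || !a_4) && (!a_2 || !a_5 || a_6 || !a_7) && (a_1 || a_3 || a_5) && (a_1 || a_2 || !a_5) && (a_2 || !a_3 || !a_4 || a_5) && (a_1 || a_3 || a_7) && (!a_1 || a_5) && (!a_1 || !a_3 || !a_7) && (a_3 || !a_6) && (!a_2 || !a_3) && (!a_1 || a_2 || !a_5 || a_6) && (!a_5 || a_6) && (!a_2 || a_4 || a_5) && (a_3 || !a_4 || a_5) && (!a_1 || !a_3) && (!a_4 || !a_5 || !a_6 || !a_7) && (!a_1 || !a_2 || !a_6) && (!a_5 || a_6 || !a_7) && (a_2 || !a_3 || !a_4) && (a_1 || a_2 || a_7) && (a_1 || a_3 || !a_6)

a_1=F, a_2=F, a_3=T, a_4=F, a_5=F, a_6=T, a_7=T

Set a_1 = False.
Set a_2 = False.
  then (a_1 || a_2 || !a_5) forces a_5 = False.
  then (a_1 || a_2 || a_7) forces a_7 = True.
  then (a_1 || a_3 || a_5) forces a_3 = True.
  then (a_2 || !a_3 || !a_4 || a_5) forces a_4 = False.
Set a_6 = True.
All clauses satisfied.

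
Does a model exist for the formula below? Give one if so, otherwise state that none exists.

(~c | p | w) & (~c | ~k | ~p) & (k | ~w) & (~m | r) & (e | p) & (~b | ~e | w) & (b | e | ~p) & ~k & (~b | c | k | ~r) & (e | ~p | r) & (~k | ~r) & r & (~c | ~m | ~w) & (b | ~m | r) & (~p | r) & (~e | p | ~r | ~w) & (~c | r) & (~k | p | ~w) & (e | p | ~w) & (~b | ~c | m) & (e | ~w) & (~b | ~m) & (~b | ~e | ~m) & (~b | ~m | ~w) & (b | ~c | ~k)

Unit clause (~k) forces k = False.
Unit clause (r) forces r = True.
In (k | ~w) only ~w is left, so w = False.
Set c = True.
  then (~c | p | w) forces p = True.
Try e = False:
  (b | e | ~p) forces b = True.
  (~b | ~c | m) forces m = True.
  clause (~b | ~m) is falsified — backtrack.
So e = True.
  then (~b | ~e | w) forces b = False.
Set m = True.
All clauses satisfied.

c = True, e = True, r = True, b = False, w = False, p = True, m = True, k = False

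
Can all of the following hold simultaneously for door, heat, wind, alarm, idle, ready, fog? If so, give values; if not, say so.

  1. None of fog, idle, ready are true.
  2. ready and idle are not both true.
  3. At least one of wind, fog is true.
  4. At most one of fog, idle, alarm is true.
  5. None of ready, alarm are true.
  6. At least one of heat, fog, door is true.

door = True; heat = False; wind = True; alarm = False; idle = False; ready = False; fog = False

  (1) {fog, idle, ready}: 0 true — none ✓
  (2) ready=F, idle=F — not both ✓
  (3) {wind, fog}: 1 true — at least one ✓
  (4) {fog, idle, alarm}: 0 true — at most one ✓
  (5) {ready, alarm}: 0 true — none ✓
  (6) {heat, fog, door}: 1 true — at least one ✓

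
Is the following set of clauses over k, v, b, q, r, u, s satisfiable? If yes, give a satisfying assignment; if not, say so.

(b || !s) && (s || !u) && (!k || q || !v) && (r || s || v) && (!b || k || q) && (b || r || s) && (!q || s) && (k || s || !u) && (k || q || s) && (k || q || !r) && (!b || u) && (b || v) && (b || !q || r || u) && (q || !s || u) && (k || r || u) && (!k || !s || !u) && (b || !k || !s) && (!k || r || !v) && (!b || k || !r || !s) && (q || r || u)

k=F; v=T; b=T; q=T; r=F; u=T; s=T

Set k = False.
Set v = True.
Set b = True.
  then (!b || k || q) forces q = True.
  then (!q || s) forces s = True.
  then (!b || u) forces u = True.
  then (!b || k || !r || !s) forces r = False.
All clauses satisfied.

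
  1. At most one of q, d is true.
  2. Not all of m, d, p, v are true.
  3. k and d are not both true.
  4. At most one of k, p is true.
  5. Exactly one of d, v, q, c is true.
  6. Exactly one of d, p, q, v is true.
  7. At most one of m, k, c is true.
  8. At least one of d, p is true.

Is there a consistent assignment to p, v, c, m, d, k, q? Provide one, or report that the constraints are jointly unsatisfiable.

p: True; v: False; c: True; m: False; d: False; k: False; q: False

  (1) {q, d}: 0 true — at most one ✓
  (2) {m, d, p, v}: 1/4 true — not all ✓
  (3) k=F, d=F — not both ✓
  (4) {k, p}: 1 true — at most one ✓
  (5) {d, v, q, c}: 1 true — exactly one ✓
  (6) {d, p, q, v}: 1 true — exactly one ✓
  (7) {m, k, c}: 1 true — at most one ✓
  (8) {d, p}: 1 true — at least one ✓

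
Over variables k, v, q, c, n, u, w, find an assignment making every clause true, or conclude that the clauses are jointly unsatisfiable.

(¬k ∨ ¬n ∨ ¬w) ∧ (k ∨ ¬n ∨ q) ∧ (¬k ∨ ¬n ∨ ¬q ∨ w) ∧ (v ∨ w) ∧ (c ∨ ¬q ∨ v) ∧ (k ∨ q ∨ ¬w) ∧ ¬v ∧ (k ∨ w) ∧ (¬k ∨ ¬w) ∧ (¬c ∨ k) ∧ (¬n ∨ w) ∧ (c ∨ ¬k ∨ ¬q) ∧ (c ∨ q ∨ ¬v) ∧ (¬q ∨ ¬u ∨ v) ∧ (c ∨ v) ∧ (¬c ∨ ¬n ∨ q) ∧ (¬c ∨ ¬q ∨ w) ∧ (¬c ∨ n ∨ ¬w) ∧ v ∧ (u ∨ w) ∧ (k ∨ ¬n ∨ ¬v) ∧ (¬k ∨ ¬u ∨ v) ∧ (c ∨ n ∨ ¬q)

No satisfying assignment exists.

Case v = True:
  Clause (¬v) is falsified — contradiction.
Case v = False:
  Clause (v) is falsified — contradiction.
Both cases fail, so the formula is unsatisfiable.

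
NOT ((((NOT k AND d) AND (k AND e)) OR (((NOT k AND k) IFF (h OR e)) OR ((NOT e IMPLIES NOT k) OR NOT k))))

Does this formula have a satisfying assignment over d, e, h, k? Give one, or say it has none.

d=T; e=F; h=T; k=T

  NOT ((((NOT k AND d) AND (k AND e)) OR (((NOT k AND k) IFF (h OR e)) OR ((NOT e IMPLIES NOT k) OR NOT k)))) = True
    ((NOT k AND d) AND (k AND e)) OR (((NOT k AND k) IFF (h OR e)) OR ((NOT e IMPLIES NOT k) OR NOT k)) = False
      (NOT k AND d) AND (k AND e) = False
        NOT k AND d = False
          NOT k = False
        k AND e = False
      ((NOT k AND k) IFF (h OR e)) OR ((NOT e IMPLIES NOT k) OR NOT k) = False
        (NOT k AND k) IFF (h OR e) = False
          NOT k AND k = False
            NOT k = False
          h OR e = True
        (NOT e IMPLIES NOT k) OR NOT k = False
          NOT e IMPLIES NOT k = False
            NOT e = True
            NOT k = False
          NOT k = False
The formula evaluates to True.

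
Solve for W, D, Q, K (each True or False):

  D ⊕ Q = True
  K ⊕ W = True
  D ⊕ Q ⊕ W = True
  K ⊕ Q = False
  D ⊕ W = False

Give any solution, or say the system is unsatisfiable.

W = False, D = False, Q = True, K = True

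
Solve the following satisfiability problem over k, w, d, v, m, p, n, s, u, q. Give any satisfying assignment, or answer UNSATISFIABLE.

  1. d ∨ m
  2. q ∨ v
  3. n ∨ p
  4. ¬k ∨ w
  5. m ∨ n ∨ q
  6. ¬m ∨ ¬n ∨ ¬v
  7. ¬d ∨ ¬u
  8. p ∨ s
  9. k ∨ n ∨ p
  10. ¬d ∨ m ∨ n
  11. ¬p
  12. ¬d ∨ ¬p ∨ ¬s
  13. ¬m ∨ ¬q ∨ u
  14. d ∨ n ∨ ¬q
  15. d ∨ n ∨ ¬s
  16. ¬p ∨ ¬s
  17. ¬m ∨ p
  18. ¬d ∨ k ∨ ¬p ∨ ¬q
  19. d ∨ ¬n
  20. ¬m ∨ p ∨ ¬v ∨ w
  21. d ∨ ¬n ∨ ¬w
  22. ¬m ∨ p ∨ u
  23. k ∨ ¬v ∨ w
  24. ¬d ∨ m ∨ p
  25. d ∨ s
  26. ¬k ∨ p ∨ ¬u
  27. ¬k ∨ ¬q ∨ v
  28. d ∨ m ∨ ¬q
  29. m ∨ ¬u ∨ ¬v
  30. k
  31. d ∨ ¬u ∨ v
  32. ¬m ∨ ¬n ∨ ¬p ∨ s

UNSATISFIABLE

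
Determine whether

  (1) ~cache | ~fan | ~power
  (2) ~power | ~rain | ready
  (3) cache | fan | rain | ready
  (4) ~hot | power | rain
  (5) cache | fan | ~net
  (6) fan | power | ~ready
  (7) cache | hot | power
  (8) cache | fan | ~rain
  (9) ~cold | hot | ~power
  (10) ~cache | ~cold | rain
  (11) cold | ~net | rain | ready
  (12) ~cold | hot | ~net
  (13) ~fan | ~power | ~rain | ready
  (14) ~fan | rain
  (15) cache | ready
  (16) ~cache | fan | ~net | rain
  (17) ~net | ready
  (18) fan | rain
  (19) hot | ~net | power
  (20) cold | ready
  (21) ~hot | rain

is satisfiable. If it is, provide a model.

Set hot = True.
  then (~hot | rain) forces rain = True.
Set net = False.
Set cold = True.
Set power = True.
  then (~power | ~rain | ready) forces ready = True.
Set cache = False.
  then (cache | fan | ~rain) forces fan = True.
All clauses satisfied.

hot = True, net = False, cold = True, power = True, cache = False, fan = True, ready = True, rain = True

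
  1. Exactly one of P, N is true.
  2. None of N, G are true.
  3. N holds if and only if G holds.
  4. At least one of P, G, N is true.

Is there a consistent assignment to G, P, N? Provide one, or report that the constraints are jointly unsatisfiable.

G=F, P=T, N=F

  (1) {P, N}: 1 true — exactly one ✓
  (2) {N, G}: 0 true — none ✓
  (3) N=F, G=F — same ✓
  (4) {P, G, N}: 1 true — at least one ✓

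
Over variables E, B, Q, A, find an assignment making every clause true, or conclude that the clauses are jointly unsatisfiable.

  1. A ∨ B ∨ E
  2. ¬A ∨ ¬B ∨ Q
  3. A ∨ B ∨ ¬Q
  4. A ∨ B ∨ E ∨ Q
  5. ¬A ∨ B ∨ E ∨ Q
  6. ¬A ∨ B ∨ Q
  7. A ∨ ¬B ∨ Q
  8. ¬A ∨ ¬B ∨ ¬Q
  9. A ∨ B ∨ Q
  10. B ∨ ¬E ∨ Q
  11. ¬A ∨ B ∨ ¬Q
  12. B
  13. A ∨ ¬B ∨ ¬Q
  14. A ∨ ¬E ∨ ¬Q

The formula is unsatisfiable.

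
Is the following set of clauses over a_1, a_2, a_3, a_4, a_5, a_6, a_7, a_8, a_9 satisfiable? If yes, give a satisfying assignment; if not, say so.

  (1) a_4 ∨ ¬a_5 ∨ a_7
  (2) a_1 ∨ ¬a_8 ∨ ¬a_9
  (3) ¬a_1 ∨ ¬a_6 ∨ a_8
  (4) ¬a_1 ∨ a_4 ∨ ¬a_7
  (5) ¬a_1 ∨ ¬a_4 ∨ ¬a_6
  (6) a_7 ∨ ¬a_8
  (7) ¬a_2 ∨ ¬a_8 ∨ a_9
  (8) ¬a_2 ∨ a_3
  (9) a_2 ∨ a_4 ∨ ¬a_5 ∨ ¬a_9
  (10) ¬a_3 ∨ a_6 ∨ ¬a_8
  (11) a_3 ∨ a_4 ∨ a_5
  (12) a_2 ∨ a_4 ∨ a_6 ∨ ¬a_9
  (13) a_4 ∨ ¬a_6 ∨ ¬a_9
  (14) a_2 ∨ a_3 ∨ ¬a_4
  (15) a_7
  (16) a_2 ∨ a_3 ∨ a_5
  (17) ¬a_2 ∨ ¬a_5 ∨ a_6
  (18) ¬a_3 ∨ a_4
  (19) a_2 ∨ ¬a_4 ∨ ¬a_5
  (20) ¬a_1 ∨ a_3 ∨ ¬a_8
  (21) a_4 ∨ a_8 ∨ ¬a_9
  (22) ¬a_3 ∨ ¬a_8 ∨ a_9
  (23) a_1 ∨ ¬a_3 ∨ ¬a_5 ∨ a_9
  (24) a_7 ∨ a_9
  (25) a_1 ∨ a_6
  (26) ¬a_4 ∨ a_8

a_1=F, a_2=F, a_3=F, a_4=F, a_5=T, a_6=T, a_7=T, a_8=T, a_9=F

Unit clause (a_7) forces a_7 = True.
Try a_1 = True:
  (¬a_1 ∨ a_4 ∨ ¬a_7) forces a_4 = True.
  (¬a_1 ∨ ¬a_4 ∨ ¬a_6) forces a_6 = False.
  (¬a_4 ∨ a_8) forces a_8 = True.
  (¬a_3 ∨ a_6 ∨ ¬a_8) forces a_3 = False.
  clause (¬a_1 ∨ a_3 ∨ ¬a_8) is falsified — backtrack.
So a_1 = False.
  then (a_1 ∨ a_6) forces a_6 = True.
Try a_2 = True:
  (¬a_2 ∨ a_3) forces a_3 = True.
  (¬a_3 ∨ a_4) forces a_4 = True.
  (¬a_4 ∨ a_8) forces a_8 = True.
  (a_1 ∨ ¬a_8 ∨ ¬a_9) forces a_9 = False.
  clause (¬a_2 ∨ ¬a_8 ∨ a_9) is falsified — backtrack.
So a_2 = False.
Set a_3 = False.
  then (a_2 ∨ a_3 ∨ ¬a_4) forces a_4 = False.
  then (a_2 ∨ a_3 ∨ a_5) forces a_5 = True.
  then (a_2 ∨ a_4 ∨ ¬a_5 ∨ ¬a_9) forces a_9 = False.
Set a_8 = True.
All clauses satisfied.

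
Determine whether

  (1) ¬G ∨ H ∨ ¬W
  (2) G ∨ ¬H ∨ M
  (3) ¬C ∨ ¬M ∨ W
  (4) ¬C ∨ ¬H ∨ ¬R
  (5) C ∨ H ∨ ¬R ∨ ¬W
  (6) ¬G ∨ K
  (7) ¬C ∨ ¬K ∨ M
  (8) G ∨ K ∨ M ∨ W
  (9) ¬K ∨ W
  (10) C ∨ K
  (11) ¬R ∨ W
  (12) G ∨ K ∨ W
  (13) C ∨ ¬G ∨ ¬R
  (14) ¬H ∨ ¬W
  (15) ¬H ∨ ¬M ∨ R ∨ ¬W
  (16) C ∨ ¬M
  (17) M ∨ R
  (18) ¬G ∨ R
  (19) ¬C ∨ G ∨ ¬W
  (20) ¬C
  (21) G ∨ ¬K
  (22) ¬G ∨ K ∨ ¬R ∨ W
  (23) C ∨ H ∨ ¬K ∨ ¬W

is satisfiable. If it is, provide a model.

Case C = True:
  Clause (¬C) is falsified — contradiction.
Case C = False:
  (C ∨ K) forces K = True.
  (¬K ∨ W) forces W = True.
  (¬H ∨ ¬W) forces H = False.
  Clause (C ∨ H ∨ ¬K ∨ ¬W) is falsified — contradiction.
Both cases fail, so the formula is unsatisfiable.

Unsatisfiable — no assignment works.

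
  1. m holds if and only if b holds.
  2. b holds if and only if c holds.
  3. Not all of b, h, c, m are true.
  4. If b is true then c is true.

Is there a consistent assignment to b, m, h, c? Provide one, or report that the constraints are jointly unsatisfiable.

b=T, m=T, h=F, c=T

  (1) m=T, b=T — same ✓
  (2) b=T, c=T — same ✓
  (3) {b, h, c, m}: 3/4 true — not all ✓
  (4) b=T ⇒ c: T ✓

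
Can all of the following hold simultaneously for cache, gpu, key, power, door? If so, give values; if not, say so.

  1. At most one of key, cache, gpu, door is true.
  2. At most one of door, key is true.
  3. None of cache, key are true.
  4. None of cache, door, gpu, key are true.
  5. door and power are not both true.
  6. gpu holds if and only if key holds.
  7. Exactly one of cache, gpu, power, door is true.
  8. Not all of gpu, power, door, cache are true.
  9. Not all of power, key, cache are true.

cache=F, gpu=F, key=F, power=T, door=F

  (1) {key, cache, gpu, door}: 0 true — at most one ✓
  (2) {door, key}: 0 true — at most one ✓
  (3) {cache, key}: 0 true — none ✓
  (4) {cache, door, gpu, key}: 0 true — none ✓
  (5) door=F, power=T — not both ✓
  (6) gpu=F, key=F — same ✓
  (7) {cache, gpu, power, door}: 1 true — exactly one ✓
  (8) {gpu, power, door, cache}: 1/4 true — not all ✓
  (9) {power, key, cache}: 1/3 true — not all ✓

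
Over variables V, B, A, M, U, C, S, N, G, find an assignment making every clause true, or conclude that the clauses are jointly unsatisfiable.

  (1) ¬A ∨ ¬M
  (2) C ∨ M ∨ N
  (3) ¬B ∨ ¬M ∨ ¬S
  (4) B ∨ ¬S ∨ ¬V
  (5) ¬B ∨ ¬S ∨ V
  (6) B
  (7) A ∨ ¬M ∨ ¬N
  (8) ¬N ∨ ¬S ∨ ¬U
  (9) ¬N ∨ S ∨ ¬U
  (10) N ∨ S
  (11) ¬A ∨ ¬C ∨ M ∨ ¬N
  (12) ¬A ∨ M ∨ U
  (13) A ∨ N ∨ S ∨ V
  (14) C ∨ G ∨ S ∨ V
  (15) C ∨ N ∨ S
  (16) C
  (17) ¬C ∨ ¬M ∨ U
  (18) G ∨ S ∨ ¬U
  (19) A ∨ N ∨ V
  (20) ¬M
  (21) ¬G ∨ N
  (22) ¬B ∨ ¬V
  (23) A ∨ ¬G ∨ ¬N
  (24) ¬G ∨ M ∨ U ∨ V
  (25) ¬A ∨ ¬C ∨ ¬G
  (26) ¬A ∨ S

V = False, B = True, A = False, M = False, U = False, C = True, S = False, N = True, G = False

Unit clause (B) forces B = True.
Unit clause (C) forces C = True.
Unit clause (¬M) forces M = False.
In (¬B ∨ ¬V) only ¬V is left, so V = False.
In (¬B ∨ ¬S ∨ V) only ¬S is left, so S = False.
In (N ∨ S) only N is left, so N = True.
In (¬A ∨ ¬C ∨ M ∨ ¬N) only ¬A is left, so A = False.
In (A ∨ ¬G ∨ ¬N) only ¬G is left, so G = False.
In (¬N ∨ S ∨ ¬U) only ¬U is left, so U = False.
All clauses satisfied.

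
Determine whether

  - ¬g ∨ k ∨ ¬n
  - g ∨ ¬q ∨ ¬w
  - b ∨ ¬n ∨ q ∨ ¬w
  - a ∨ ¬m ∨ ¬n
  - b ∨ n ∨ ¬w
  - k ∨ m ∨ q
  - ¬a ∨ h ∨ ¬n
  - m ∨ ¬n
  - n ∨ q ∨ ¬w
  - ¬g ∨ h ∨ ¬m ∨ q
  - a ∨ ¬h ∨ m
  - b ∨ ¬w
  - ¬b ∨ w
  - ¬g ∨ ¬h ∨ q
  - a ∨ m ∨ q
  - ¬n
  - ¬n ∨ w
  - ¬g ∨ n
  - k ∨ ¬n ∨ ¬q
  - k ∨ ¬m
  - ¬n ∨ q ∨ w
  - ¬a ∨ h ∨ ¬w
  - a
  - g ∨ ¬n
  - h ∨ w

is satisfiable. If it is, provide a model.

Unit clause (¬n) forces n = False.
In (¬g ∨ n) only ¬g is left, so g = False.
Unit clause (a) forces a = True.
Set m = False.
Try b = True:
  (¬b ∨ w) forces w = True.
  (g ∨ ¬q ∨ ¬w) forces q = False.
  clause (n ∨ q ∨ ¬w) is falsified — backtrack.
So b = False.
  then (b ∨ n ∨ ¬w) forces w = False.
  then (h ∨ w) forces h = True.
Set q = True.
Set k = True.
All clauses satisfied.

m = False, b = False, a = True, w = False, q = True, n = False, h = True, k = True, g = False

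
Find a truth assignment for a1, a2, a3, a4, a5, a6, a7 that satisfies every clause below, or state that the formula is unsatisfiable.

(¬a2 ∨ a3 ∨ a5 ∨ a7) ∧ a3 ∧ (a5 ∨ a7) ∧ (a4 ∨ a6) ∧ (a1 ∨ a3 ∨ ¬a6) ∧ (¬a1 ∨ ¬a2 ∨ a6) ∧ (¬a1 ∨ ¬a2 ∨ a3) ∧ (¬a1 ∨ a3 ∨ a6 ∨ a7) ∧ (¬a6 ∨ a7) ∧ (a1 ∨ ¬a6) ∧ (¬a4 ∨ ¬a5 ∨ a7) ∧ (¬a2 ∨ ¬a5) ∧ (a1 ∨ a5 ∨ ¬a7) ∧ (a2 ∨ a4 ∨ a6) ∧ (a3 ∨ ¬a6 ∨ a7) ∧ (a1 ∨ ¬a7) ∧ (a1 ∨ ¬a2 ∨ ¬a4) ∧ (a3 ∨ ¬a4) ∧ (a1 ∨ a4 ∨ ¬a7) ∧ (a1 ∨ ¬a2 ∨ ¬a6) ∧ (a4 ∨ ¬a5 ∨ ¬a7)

a1: True, a2: True, a3: True, a4: True, a5: False, a6: True, a7: True

Unit clause (a3) forces a3 = True.
Try a1 = False:
  (a1 ∨ ¬a6) forces a6 = False.
  (a4 ∨ a6) forces a4 = True.
  (a1 ∨ ¬a7) forces a7 = False.
  (a5 ∨ a7) forces a5 = True.
  clause (¬a4 ∨ ¬a5 ∨ a7) is falsified — backtrack.
So a1 = True.
Set a2 = True.
  then (¬a1 ∨ ¬a2 ∨ a6) forces a6 = True.
  then (¬a6 ∨ a7) forces a7 = True.
  then (¬a2 ∨ ¬a5) forces a5 = False.
Set a4 = True.
All clauses satisfied.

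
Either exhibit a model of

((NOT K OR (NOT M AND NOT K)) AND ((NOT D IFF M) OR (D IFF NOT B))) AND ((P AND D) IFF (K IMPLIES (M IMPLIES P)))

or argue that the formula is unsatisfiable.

B=F; P=T; M=T; K=F; D=T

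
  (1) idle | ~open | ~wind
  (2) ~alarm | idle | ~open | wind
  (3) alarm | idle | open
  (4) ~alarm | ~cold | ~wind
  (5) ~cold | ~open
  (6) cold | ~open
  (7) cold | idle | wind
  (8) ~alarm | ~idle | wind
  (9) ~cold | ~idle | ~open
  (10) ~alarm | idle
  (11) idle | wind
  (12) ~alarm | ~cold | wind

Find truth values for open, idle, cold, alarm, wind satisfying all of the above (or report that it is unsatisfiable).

Set open = False.
Try idle = False:
  (alarm | idle | open) forces alarm = True.
  clause (~alarm | idle) is falsified — backtrack.
So idle = True.
Set cold = False.
Set alarm = False.
Set wind = False.
All clauses satisfied.

open: False, idle: True, cold: False, alarm: False, wind: False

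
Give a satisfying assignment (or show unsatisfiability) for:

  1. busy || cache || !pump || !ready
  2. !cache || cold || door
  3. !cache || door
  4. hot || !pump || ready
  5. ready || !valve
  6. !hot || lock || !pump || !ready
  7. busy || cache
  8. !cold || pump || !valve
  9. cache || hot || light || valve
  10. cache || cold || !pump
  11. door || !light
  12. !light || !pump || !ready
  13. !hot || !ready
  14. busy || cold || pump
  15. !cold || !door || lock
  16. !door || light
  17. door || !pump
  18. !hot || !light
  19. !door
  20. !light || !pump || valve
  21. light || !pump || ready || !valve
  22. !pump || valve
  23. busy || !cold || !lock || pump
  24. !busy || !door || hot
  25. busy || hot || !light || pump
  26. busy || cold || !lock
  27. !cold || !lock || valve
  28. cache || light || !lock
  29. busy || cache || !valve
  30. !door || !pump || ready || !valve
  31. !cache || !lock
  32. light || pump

Case door = True:
  Clause (!door) is falsified — contradiction.
Case door = False:
  (!cache || door) forces cache = False.
  (busy || cache) forces busy = True.
  (door || !light) forces light = False.
  (door || !pump) forces pump = False.
  Clause (light || pump) is falsified — contradiction.
Both cases fail, so the formula is unsatisfiable.

UNSATISFIABLE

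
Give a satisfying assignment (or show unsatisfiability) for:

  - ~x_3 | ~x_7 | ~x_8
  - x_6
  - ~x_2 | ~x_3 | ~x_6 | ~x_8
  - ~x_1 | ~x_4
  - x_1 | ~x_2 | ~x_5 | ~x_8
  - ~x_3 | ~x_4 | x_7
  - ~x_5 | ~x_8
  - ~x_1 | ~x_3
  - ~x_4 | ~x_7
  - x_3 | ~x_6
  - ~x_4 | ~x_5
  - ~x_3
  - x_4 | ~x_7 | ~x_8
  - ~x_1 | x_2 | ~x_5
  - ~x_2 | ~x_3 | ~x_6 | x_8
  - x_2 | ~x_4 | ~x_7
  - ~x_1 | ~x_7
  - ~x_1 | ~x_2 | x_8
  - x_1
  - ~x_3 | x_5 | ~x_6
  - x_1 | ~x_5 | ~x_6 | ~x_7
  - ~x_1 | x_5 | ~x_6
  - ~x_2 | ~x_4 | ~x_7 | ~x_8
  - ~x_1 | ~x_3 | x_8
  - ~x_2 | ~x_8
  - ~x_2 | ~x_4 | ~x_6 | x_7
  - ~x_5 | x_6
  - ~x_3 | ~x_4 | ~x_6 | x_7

Unsatisfiable — no assignment works.

Case x_3 = True:
  Clause (~x_3) is falsified — contradiction.
Case x_3 = False:
  (x_6) forces x_6 = True.
  Clause (x_3 | ~x_6) is falsified — contradiction.
Both cases fail, so the formula is unsatisfiable.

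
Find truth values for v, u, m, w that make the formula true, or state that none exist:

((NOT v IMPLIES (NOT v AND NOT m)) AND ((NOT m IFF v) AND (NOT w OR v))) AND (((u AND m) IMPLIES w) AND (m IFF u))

v = True, u = False, m = False, w = False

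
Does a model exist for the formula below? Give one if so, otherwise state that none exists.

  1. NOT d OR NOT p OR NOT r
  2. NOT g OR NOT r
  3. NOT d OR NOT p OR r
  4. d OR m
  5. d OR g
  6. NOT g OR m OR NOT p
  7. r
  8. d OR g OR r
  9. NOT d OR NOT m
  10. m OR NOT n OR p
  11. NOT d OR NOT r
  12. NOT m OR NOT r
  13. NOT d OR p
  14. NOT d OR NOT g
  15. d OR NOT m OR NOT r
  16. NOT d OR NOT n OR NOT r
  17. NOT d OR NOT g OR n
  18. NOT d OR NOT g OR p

Case r = True:
  (NOT g OR NOT r) forces g = False.
  (d OR g) forces d = True.
  Clause (NOT d OR NOT r) is falsified — contradiction.
Case r = False:
  Clause (r) is falsified — contradiction.
Both cases fail, so the formula is unsatisfiable.

The formula is unsatisfiable.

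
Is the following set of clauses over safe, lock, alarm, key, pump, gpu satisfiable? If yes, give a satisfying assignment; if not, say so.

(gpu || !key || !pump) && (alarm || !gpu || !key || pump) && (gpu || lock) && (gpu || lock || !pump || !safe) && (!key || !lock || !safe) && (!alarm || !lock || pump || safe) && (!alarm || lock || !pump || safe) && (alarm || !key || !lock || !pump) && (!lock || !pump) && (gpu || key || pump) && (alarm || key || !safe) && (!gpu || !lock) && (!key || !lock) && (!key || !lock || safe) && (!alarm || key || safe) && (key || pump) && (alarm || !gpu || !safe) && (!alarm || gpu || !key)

Set safe = False.
Try lock = True:
  (!lock || !pump) forces pump = False.
  (!alarm || !lock || pump || safe) forces alarm = False.
  (!gpu || !lock) forces gpu = False.
  (gpu || key || pump) forces key = True.
  clause (!key || !lock) is falsified — backtrack.
So lock = False.
  then (gpu || lock) forces gpu = True.
Set alarm = False.
Set key = True.
  then (alarm || !gpu || !key || pump) forces pump = True.
All clauses satisfied.

safe = False; lock = False; alarm = False; key = True; pump = True; gpu = True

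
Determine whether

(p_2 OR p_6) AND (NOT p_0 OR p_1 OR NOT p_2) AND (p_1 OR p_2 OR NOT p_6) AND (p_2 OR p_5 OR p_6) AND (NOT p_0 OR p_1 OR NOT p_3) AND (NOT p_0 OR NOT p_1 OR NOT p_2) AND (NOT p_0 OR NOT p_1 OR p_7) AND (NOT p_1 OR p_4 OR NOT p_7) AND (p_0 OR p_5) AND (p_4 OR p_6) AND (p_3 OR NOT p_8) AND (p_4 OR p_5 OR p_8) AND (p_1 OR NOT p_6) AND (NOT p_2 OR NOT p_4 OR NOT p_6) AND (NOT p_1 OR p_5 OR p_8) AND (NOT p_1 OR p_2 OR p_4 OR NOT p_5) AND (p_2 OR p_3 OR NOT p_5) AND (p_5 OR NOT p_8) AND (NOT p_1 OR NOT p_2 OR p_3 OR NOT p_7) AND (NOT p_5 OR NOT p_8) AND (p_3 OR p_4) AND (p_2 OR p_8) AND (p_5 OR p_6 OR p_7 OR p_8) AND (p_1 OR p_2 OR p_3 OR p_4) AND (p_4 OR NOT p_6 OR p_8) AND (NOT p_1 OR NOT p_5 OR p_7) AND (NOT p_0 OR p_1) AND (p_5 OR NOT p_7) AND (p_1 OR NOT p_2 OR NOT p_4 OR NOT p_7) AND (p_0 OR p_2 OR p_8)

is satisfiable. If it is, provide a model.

p_0 = False, p_1 = False, p_2 = True, p_3 = True, p_4 = True, p_5 = True, p_6 = False, p_7 = False, p_8 = False

Set p_0 = False.
  then (p_0 OR p_5) forces p_5 = True.
  then (NOT p_5 OR NOT p_8) forces p_8 = False.
  then (p_2 OR p_8) forces p_2 = True.
Set p_1 = False.
  then (p_1 OR NOT p_6) forces p_6 = False.
  then (p_4 OR p_6) forces p_4 = True.
  then (p_1 OR NOT p_2 OR NOT p_4 OR NOT p_7) forces p_7 = False.
Set p_3 = True.
All clauses satisfied.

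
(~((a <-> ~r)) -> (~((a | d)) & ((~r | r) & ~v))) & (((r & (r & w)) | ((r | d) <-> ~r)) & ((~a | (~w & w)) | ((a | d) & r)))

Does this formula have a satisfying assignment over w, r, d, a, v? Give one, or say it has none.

w = True, r = True, d = True, a = False, v = True

  ~((a <-> ~r)) -> (~((a | d)) & ((~r | r) & ~v)) = True
    ~((a <-> ~r)) = False
      a <-> ~r = True
        ~r = False
    ~((a | d)) & ((~r | r) & ~v) = False
      ~((a | d)) = False
        a | d = True
      (~r | r) & ~v = False
        ~r | r = True
          ~r = False
        ~v = False
  ((r & (r & w)) | ((r | d) <-> ~r)) & ((~a | (~w & w)) | ((a | d) & r)) = True
    (r & (r & w)) | ((r | d) <-> ~r) = True
      r & (r & w) = True
        r & w = True
      (r | d) <-> ~r = False
        r | d = True
        ~r = False
    (~a | (~w & w)) | ((a | d) & r) = True
      ~a | (~w & w) = True
        ~a = True
        ~w & w = False
          ~w = False
      (a | d) & r = True
        a | d = True
Both conjuncts True, so the formula holds.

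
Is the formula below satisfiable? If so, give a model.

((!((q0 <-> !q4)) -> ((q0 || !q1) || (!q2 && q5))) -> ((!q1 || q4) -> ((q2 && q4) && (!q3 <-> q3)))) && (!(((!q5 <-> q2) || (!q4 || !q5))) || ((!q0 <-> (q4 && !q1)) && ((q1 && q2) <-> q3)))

q0 = True, q1 = True, q2 = True, q3 = True, q4 = False, q5 = False

  (!((q0 <-> !q4)) -> ((q0 || !q1) || (!q2 && q5))) -> ((!q1 || q4) -> ((q2 && q4) && (!q3 <-> q3))) = True
    !((q0 <-> !q4)) -> ((q0 || !q1) || (!q2 && q5)) = True
      !((q0 <-> !q4)) = False
        q0 <-> !q4 = True
          !q4 = True
      (q0 || !q1) || (!q2 && q5) = True
        q0 || !q1 = True
          !q1 = False
        !q2 && q5 = False
          !q2 = False
    (!q1 || q4) -> ((q2 && q4) && (!q3 <-> q3)) = True
      !q1 || q4 = False
        !q1 = False
      (q2 && q4) && (!q3 <-> q3) = False
        q2 && q4 = False
        !q3 <-> q3 = False
          !q3 = False
  !(((!q5 <-> q2) || (!q4 || !q5))) || ((!q0 <-> (q4 && !q1)) && ((q1 && q2) <-> q3)) = True
    !(((!q5 <-> q2) || (!q4 || !q5))) = False
      (!q5 <-> q2) || (!q4 || !q5) = True
        !q5 <-> q2 = True
          !q5 = True
        !q4 || !q5 = True
          !q4 = True
          !q5 = True
    (!q0 <-> (q4 && !q1)) && ((q1 && q2) <-> q3) = True
      !q0 <-> (q4 && !q1) = True
        !q0 = False
        q4 && !q1 = False
          !q1 = False
      (q1 && q2) <-> q3 = True
        q1 && q2 = True
Both conjuncts True, so the formula holds.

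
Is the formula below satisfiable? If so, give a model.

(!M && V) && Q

V = True, Q = True, M = False

  !M && V = True
    !M = True
Both conjuncts True, so the formula holds.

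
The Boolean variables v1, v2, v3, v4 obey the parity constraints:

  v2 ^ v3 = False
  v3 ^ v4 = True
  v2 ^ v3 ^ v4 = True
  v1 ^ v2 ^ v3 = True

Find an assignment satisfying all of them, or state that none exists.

v1 = True, v2 = False, v3 = False, v4 = True

v2 ^ v3 = F ^ F = False ✓
v3 ^ v4 = F ^ T = True ✓
v2 ^ v3 ^ v4 = F ^ F ^ T = True ✓
v1 ^ v2 ^ v3 = T ^ F ^ F = True ✓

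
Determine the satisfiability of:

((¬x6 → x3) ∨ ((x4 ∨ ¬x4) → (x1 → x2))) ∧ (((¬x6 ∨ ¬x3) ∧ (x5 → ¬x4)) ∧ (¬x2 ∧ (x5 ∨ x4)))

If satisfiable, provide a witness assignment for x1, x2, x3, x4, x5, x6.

x1 = True, x2 = False, x3 = False, x4 = True, x5 = False, x6 = True

  (¬x6 → x3) ∨ ((x4 ∨ ¬x4) → (x1 → x2)) = True
    ¬x6 → x3 = True
      ¬x6 = False
    (x4 ∨ ¬x4) → (x1 → x2) = False
      x4 ∨ ¬x4 = True
        ¬x4 = False
      x1 → x2 = False
  ((¬x6 ∨ ¬x3) ∧ (x5 → ¬x4)) ∧ (¬x2 ∧ (x5 ∨ x4)) = True
    (¬x6 ∨ ¬x3) ∧ (x5 → ¬x4) = True
      ¬x6 ∨ ¬x3 = True
        ¬x6 = False
        ¬x3 = True
      x5 → ¬x4 = True
        ¬x4 = False
    ¬x2 ∧ (x5 ∨ x4) = True
      ¬x2 = True
      x5 ∨ x4 = True
Both conjuncts True, so the formula holds.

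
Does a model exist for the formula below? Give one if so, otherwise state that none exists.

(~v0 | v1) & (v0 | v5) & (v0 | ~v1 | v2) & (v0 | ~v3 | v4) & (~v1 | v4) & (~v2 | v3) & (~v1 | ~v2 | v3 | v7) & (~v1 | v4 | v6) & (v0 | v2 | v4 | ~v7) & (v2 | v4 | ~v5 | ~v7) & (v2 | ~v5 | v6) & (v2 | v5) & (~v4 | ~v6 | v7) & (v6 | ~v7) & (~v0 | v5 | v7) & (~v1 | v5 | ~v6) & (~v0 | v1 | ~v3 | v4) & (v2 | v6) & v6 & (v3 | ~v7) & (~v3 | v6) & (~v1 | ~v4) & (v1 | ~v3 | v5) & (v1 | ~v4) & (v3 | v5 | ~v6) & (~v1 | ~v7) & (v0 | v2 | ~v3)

v0 = False, v1 = False, v2 = False, v3 = False, v4 = False, v5 = True, v6 = True, v7 = False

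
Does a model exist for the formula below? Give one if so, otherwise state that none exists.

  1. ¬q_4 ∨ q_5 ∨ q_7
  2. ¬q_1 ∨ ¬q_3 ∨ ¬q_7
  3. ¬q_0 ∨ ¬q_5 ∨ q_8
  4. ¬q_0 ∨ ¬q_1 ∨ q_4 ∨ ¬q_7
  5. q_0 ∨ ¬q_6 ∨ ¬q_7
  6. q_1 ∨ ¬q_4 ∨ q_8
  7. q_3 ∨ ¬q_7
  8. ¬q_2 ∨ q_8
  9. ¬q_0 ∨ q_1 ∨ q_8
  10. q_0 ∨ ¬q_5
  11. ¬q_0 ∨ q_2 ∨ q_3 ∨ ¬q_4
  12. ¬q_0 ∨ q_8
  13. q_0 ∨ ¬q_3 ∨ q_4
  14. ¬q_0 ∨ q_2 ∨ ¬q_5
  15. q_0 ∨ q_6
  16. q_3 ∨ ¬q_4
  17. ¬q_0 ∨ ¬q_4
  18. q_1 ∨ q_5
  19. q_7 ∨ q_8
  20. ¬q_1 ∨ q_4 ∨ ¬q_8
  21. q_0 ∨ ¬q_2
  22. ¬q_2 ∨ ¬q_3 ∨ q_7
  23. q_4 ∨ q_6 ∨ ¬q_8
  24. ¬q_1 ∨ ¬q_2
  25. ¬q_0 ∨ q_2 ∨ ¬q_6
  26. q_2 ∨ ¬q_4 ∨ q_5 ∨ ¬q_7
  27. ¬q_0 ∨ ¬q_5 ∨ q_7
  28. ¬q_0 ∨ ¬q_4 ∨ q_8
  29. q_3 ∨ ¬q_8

q_0: True; q_1: False; q_2: True; q_3: True; q_4: False; q_5: True; q_6: True; q_7: True; q_8: True

Set q_0 = True.
  then (¬q_0 ∨ q_8) forces q_8 = True.
  then (¬q_0 ∨ ¬q_4) forces q_4 = False.
  then (¬q_1 ∨ q_4 ∨ ¬q_8) forces q_1 = False.
  then (q_4 ∨ q_6 ∨ ¬q_8) forces q_6 = True.
  then (¬q_0 ∨ q_2 ∨ ¬q_6) forces q_2 = True.
  then (q_3 ∨ ¬q_8) forces q_3 = True.
  then (q_1 ∨ q_5) forces q_5 = True.
  then (¬q_2 ∨ ¬q_3 ∨ q_7) forces q_7 = True.
All clauses satisfied.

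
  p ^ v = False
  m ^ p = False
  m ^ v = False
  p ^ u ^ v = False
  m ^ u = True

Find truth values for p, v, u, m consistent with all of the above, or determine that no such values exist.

p: True; v: True; u: False; m: True

p ^ v = T ^ T = False ✓
m ^ p = T ^ T = False ✓
m ^ v = T ^ T = False ✓
p ^ u ^ v = T ^ F ^ T = False ✓
m ^ u = T ^ F = True ✓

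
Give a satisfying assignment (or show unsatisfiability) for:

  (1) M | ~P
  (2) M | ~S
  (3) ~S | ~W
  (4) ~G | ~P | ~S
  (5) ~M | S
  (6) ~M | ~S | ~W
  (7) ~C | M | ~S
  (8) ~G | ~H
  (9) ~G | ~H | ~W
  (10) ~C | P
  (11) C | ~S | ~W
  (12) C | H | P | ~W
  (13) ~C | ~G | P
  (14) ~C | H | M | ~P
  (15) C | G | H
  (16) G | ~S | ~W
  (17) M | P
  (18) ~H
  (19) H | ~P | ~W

Unit clause (~H) forces H = False.
Set G = False.
  then (C | G | H) forces C = True.
  then (~C | P) forces P = True.
  then (~C | H | M | ~P) forces M = True.
  then (H | ~P | ~W) forces W = False.
  then (~M | S) forces S = True.
All clauses satisfied.

G=F, C=T, M=T, S=T, H=F, P=T, W=F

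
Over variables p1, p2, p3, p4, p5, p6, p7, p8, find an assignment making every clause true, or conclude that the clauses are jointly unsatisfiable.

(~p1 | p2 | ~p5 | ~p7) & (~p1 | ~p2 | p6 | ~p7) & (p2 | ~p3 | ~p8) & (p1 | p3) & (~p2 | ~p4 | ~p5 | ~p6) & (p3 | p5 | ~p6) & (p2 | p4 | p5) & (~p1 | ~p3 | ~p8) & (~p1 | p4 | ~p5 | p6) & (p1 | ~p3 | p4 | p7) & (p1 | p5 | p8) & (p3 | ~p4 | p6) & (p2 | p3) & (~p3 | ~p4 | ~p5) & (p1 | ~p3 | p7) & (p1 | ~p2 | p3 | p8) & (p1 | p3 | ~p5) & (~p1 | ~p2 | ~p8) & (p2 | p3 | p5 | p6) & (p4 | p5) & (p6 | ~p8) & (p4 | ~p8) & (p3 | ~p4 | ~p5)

p1 = True; p2 = True; p3 = True; p4 = False; p5 = True; p6 = True; p7 = False; p8 = False

Set p1 = True.
Set p2 = True.
  then (~p1 | ~p2 | ~p8) forces p8 = False.
Set p3 = True.
Set p4 = False.
  then (p4 | p5) forces p5 = True.
  then (~p1 | p4 | ~p5 | p6) forces p6 = True.
Set p7 = False.
All clauses satisfied.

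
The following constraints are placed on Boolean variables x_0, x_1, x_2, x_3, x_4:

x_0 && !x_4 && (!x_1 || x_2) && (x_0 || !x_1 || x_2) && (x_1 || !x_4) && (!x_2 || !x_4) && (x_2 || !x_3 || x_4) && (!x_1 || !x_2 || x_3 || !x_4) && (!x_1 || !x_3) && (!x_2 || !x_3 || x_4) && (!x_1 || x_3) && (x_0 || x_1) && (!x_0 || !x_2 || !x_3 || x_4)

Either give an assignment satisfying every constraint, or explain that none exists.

x_0: True; x_1: False; x_2: True; x_3: False; x_4: False

Unit clause (x_0) forces x_0 = True.
Unit clause (!x_4) forces x_4 = False.
Try x_1 = True:
  (!x_1 || x_2) forces x_2 = True.
  (!x_1 || !x_3) forces x_3 = False.
  clause (!x_1 || x_3) is falsified — backtrack.
So x_1 = False.
Set x_2 = True.
  then (!x_2 || !x_3 || x_4) forces x_3 = False.
All clauses satisfied.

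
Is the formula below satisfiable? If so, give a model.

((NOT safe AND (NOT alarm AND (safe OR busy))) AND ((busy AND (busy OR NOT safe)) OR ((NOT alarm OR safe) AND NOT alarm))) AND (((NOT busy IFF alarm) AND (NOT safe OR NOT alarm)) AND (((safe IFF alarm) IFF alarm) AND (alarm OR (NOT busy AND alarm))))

Unsatisfiable

Case alarm = True: the conjunct NOT alarm is False.
Case alarm = False: the conjunct alarm OR (NOT busy AND alarm) becomes False OR (NOT busy AND False) = False.
Both cases fail — unsatisfiable.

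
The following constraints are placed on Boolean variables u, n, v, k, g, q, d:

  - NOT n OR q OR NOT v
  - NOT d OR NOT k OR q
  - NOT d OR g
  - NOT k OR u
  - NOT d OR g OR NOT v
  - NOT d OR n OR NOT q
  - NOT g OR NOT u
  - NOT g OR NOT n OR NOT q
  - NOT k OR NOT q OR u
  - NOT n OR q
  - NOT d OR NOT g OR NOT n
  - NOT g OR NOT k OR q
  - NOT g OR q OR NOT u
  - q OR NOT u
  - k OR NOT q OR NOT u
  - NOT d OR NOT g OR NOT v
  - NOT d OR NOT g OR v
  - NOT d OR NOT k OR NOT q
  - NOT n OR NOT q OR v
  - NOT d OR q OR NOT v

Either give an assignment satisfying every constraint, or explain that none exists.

Set u = False.
  then (NOT k OR u) forces k = False.
Set n = False.
Set v = True.
Set g = False.
  then (NOT d OR g) forces d = False.
Set q = True.
All clauses satisfied.

u: False, n: False, v: True, k: False, g: False, q: True, d: False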